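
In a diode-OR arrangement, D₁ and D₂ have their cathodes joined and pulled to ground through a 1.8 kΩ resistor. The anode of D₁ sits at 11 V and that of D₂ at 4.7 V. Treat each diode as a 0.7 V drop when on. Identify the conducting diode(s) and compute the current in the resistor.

Only D₁ conducts; I_R ≈ 5.7 mA

Assume both conduct. Then node N would need to be at both 11−0.7 = 10.3 V and 4.7−0.7 = 4 V, which is impossible.
Assume only D₁ conducts: V_N = 11 − 0.7 = 10.3 V, so I_R = 10.3/1.8 = 5.72 mA.
Check D₂: its anode-to-cathode voltage is 4.7 − 10.3 = -5.6 V < 0.7 V, so it is off. The assumption is consistent.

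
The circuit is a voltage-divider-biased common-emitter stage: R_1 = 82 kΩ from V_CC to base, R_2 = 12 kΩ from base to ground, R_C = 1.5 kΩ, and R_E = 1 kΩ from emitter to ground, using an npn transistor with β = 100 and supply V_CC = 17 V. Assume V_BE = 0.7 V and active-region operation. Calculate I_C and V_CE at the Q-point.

I_C ≈ 1.3 mA, V_CE ≈ 14 V

Thevenize the base divider: V_Th = V_CC·R_2/(R_1+R_2) = 17×12/94 = 2.17 V, R_Th = R_1‖R_2 = 10.5 kΩ.
Base-emitter loop: V_Th = I_B·R_Th + V_BE + (β+1)I_B·R_E, so I_B = (2.17 − 0.7) / (10.5 + 101×1) = 0.0132 mA.
I_C = β·I_B = 100×0.0132 = 1.32 mA, and I_E = (β+1)I_B = 1.33 mA.
V_CE = V_CC − I_C·R_C − I_E·R_E = 17 − 1.32×1.5 − 1.33×1 = 13.7 V.
V_CE = 13.7 V > 0.2 V confirms active-region operation.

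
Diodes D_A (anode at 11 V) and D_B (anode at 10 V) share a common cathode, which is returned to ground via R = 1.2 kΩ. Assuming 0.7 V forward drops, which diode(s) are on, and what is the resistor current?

Assume both conduct. Then node N would need to be at both 11−0.7 = 10.3 V and 10−0.7 = 9.3 V, which is impossible.
Assume only D_A conducts: V_N = 11 − 0.7 = 10.3 V, so I_R = 10.3/1.2 = 8.58 mA.
Check D_B: its anode-to-cathode voltage is 10 − 10.3 = -0.3 V < 0.7 V, so it is off. The assumption is consistent.

Only D_A conducts; I_R ≈ 8.6 mA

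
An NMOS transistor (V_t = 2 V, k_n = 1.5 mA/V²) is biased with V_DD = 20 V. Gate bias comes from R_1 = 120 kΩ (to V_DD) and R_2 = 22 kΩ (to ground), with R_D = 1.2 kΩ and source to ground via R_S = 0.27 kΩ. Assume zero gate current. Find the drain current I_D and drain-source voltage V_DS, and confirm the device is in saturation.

I_D ≈ 0.64 mA, V_DS ≈ 19 V

V_G = V_DD·R_2/(R_1+R_2) = 20×22/142 = 3.1 V.
Assume saturation: I_D = (k_n/2)(V_GS − V_t)² with V_GS = V_G − I_D·R_S = 3.1 − 0.27·I_D.
Substituting gives 0.0547·I_D² − 1.44·I_D + 0.905 = 0, with roots I_D = 0.642 or 25.8 mA.
The root I_D = 25.8 mA gives V_GS = -3.86 V ≤ V_t, so take I_D = 0.642 mA.
Then V_GS = 2.93 V and V_DS = V_DD − I_D(R_D+R_S) = 20 − 0.642×1.47 = 19.1 V.
Saturation requires V_DS ≥ V_GS − V_t = 0.925 V; 19.1 ≥ 0.925 ✓.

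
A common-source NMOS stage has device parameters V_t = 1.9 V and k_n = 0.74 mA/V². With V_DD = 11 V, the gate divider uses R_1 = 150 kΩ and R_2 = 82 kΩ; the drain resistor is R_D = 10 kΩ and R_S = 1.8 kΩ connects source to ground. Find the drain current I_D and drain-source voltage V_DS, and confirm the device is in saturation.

V_G = V_DD·R_2/(R_1+R_2) = 11×82/232 = 3.89 V.
Assume saturation: I_D = (k_n/2)(V_GS − V_t)² with V_GS = V_G − I_D·R_S = 3.89 − 1.8·I_D.
Substituting gives 1.2·I_D² − 3.65·I_D + 1.46 = 0, with roots I_D = 0.475 or 2.57 mA.
The root I_D = 2.57 mA gives V_GS = -0.734 V ≤ V_t, so take I_D = 0.475 mA.
Then V_GS = 3.03 V and V_DS = V_DD − I_D(R_D+R_S) = 11 − 0.475×11.8 = 5.4 V.
Saturation requires V_DS ≥ V_GS − V_t = 1.13 V; 5.4 ≥ 1.13 ✓.

I_D ≈ 0.47 mA, V_DS ≈ 5.4 V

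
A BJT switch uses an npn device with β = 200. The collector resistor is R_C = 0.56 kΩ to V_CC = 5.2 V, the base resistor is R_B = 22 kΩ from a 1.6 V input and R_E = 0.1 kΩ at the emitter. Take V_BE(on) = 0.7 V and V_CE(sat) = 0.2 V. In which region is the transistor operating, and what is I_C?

Assume active. Base-emitter loop: I_B = (V_BB − V_BE)/(R_B + (β+1)R_E) = (1.6 − 0.7)/(22 + 201×0.1) = 0.0214 mA.
I_C = β·I_B = 200×0.0214 = 4.28 mA.
V_CE = V_CC − I_C·R_C − I_E·R_E = 5.2 − 4.28×0.56 − 4.3×0.1 = 2.38 V > V_CE(sat), so the active-region assumption holds.

active; I_C ≈ 4.3 mA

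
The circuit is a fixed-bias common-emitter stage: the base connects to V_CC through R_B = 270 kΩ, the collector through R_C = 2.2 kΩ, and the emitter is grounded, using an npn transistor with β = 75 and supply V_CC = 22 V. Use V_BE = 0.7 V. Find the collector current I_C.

Base loop: V_CC = I_B·R_B + V_BE, so I_B = (22 − 0.7)/270 kΩ = 0.0789 mA.
In the active region I_C = β·I_B = 75 × 0.0789 = 5.92 mA.
Collector loop: V_CE = V_CC − I_C·R_C = 22 − 5.92×2.2 = 8.98 V.
Since V_CE = 8.98 V > V_CE(sat) ≈ 0.2 V, the transistor is in the active region as assumed.

I_C ≈ 5.9 mA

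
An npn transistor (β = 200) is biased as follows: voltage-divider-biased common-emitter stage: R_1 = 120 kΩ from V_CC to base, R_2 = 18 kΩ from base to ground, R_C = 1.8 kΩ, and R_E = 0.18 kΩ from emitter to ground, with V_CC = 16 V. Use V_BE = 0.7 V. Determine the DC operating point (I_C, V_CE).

Thevenize the base divider: V_Th = V_CC·R_2/(R_1+R_2) = 16×18/138 = 2.09 V, R_Th = R_1‖R_2 = 15.7 kΩ.
Base-emitter loop: V_Th = I_B·R_Th + V_BE + (β+1)I_B·R_E, so I_B = (2.09 − 0.7) / (15.7 + 201×0.18) = 0.0268 mA.
I_C = β·I_B = 200×0.0268 = 5.35 mA, and I_E = (β+1)I_B = 5.38 mA.
V_CE = V_CC − I_C·R_C − I_E·R_E = 16 − 5.35×1.8 − 5.38×0.18 = 5.4 V.
V_CE = 5.4 V > 0.2 V confirms active-region operation.

I_C ≈ 5.4 mA, V_CE ≈ 5.4 V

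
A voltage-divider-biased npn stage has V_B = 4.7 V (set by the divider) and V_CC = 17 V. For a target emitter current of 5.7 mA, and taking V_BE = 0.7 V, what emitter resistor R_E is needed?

V_E = V_B − V_BE = 4.7 − 0.7 = 4 V.
R_E = V_E / I_E = 4 / 5.7 = 0.702 kΩ.

R_E ≈ 0.7 kΩ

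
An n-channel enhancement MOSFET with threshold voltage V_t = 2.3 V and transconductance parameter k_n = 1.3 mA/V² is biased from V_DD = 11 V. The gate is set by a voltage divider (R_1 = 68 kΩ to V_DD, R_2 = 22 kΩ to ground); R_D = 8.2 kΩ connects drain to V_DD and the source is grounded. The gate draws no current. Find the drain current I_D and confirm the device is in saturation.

V_G = V_DD·R_2/(R_1+R_2) = 11×22/90 = 2.69 V. With the source grounded, V_GS = V_G = 2.69 V.
Assume saturation: I_D = (k_n/2)(V_GS − V_t)² = (1.3/2)×(2.69 − 2.3)² = 0.65×0.389² = 0.0983 mA.
V_DS = V_DD − I_D·R_D = 11 − 0.0983×8.2 = 10.2 V.
Saturation requires V_DS ≥ V_GS − V_t = 0.389 V; 10.2 ≥ 0.389 ✓.

I_D ≈ 0.098 mA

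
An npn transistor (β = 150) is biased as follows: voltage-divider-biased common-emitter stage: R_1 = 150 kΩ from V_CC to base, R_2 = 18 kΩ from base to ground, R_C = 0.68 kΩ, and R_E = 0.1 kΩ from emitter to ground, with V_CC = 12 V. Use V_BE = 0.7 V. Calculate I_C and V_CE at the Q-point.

Thevenize the base divider: V_Th = V_CC·R_2/(R_1+R_2) = 12×18/168 = 1.29 V, R_Th = R_1‖R_2 = 16.1 kΩ.
Base-emitter loop: V_Th = I_B·R_Th + V_BE + (β+1)I_B·R_E, so I_B = (1.29 − 0.7) / (16.1 + 151×0.1) = 0.0188 mA.
I_C = β·I_B = 150×0.0188 = 2.82 mA, and I_E = (β+1)I_B = 2.84 mA.
V_CE = V_CC − I_C·R_C − I_E·R_E = 12 − 2.82×0.68 − 2.84×0.1 = 9.8 V.
V_CE = 9.8 V > 0.2 V confirms active-region operation.

I_C ≈ 2.8 mA, V_CE ≈ 9.8 V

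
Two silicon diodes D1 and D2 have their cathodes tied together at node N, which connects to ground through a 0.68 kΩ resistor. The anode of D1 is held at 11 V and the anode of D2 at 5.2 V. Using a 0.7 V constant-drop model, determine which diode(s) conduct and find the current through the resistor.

Assume both conduct. Then node N would need to be at both 11−0.7 = 10.3 V and 5.2−0.7 = 4.5 V, which is impossible.
Assume only D1 conducts: V_N = 11 − 0.7 = 10.3 V, so I_R = 10.3/0.68 = 15.1 mA.
Check D2: its anode-to-cathode voltage is 5.2 − 10.3 = -5.1 V < 0.7 V, so it is off. The assumption is consistent.

Only D1 conducts; I_R ≈ 15 mA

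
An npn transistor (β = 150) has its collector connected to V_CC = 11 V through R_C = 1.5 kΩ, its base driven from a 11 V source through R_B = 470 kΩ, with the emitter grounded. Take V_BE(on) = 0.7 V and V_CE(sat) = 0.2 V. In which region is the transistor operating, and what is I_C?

Assume active. Base-emitter loop: I_B = (V_BB − V_BE)/R_B = (11 − 0.7)/470 = 0.0219 mA.
I_C = β·I_B = 150×0.0219 = 3.29 mA.
V_CE = V_CC − I_C·R_C = 11 − 3.29×1.5 = 6.07 V > V_CE(sat), so the active-region assumption holds.

active; I_C ≈ 3.3 mA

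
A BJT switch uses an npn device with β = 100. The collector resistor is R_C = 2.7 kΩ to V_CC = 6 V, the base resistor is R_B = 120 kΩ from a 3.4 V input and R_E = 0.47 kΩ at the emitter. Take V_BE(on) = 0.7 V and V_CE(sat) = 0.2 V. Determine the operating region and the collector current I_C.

active; I_C ≈ 1.6 mA

Assume active. Base-emitter loop: I_B = (V_BB − V_BE)/(R_B + (β+1)R_E) = (3.4 − 0.7)/(120 + 101×0.47) = 0.0161 mA.
I_C = β·I_B = 100×0.0161 = 1.61 mA.
V_CE = V_CC − I_C·R_C − I_E·R_E = 6 − 1.61×2.7 − 1.63×0.47 = 0.882 V > V_CE(sat), so the active-region assumption holds.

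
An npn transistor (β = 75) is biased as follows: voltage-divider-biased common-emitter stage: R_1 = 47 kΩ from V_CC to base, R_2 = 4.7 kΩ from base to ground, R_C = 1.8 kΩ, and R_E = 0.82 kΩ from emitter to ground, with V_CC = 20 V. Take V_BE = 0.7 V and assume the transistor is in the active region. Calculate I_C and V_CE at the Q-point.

I_C ≈ 1.3 mA, V_CE ≈ 17 V

Thevenize the base divider: V_Th = V_CC·R_2/(R_1+R_2) = 20×4.7/51.7 = 1.82 V, R_Th = R_1‖R_2 = 4.27 kΩ.
Base-emitter loop: V_Th = I_B·R_Th + V_BE + (β+1)I_B·R_E, so I_B = (1.82 − 0.7) / (4.27 + 76×0.82) = 0.0168 mA.
I_C = β·I_B = 75×0.0168 = 1.26 mA, and I_E = (β+1)I_B = 1.28 mA.
V_CE = V_CC − I_C·R_C − I_E·R_E = 20 − 1.26×1.8 − 1.28×0.82 = 16.7 V.
V_CE = 16.7 V > 0.2 V confirms active-region operation.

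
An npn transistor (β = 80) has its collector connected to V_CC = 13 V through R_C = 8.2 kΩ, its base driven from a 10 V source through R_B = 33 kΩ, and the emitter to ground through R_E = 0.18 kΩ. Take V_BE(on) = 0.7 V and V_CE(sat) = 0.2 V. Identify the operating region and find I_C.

saturation; I_C ≈ 1.5 mA

Assume active: I_B = (10 − 0.7)/(33 + 81×0.18) = 0.195 mA, I_C = β·I_B = 15.6 mA.
Then V_CE = 13 − 15.6×8.2 − 15.8×0.18 = -118 V < 0.2 V — the active assumption fails.
Re-solve with V_CE = 0.2 V. KCL at the emitter: V_E/R_E = (V_BB−0.7−V_E)/R_B + (V_CC−0.2−V_E)/R_C, giving V_E = 0.323 V.
I_C = (V_CC − 0.2 − V_E)/R_C = (12.8 − 0.323)/8.2 = 1.52 mA.
Check: I_B = (9.3 − 0.323)/33 = 0.272 mA, and β·I_B = 21.8 mA > I_C, confirming saturation.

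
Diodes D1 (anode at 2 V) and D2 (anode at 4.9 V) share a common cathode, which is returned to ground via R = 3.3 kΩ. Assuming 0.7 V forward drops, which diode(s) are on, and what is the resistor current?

Only D2 conducts; I_R ≈ 1.3 mA

Assume both conduct. Then node N would need to be at both 2−0.7 = 1.3 V and 4.9−0.7 = 4.2 V, which is impossible.
Assume only D2 conducts: V_N = 4.9 − 0.7 = 4.2 V, so I_R = 4.2/3.3 = 1.27 mA.
Check D1: its anode-to-cathode voltage is 2 − 4.2 = -2.2 V < 0.7 V, so it is off. The assumption is consistent.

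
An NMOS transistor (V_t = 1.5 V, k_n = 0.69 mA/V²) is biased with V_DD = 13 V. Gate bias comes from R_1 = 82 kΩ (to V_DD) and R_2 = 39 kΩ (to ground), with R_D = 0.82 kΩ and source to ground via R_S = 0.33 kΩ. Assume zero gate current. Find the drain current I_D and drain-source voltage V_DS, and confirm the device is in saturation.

V_G = V_DD·R_2/(R_1+R_2) = 13×39/121 = 4.19 V.
Assume saturation: I_D = (k_n/2)(V_GS − V_t)² with V_GS = V_G − I_D·R_S = 4.19 − 0.33·I_D.
Substituting gives 0.0376·I_D² − 1.61·I_D + 2.5 = 0, with roots I_D = 1.61 or 41.3 mA.
The root I_D = 41.3 mA gives V_GS = -9.44 V ≤ V_t, so take I_D = 1.61 mA.
Then V_GS = 3.66 V and V_DS = V_DD − I_D(R_D+R_S) = 13 − 1.61×1.15 = 11.2 V.
Saturation requires V_DS ≥ V_GS − V_t = 2.16 V; 11.2 ≥ 2.16 ✓.

I_D ≈ 1.6 mA, V_DS ≈ 11 V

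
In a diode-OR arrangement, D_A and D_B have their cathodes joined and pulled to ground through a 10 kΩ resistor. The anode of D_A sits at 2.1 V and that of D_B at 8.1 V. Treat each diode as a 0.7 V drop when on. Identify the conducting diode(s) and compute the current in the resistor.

Assume both conduct. Then node N would need to be at both 2.1−0.7 = 1.4 V and 8.1−0.7 = 7.4 V, which is impossible.
Assume only D_B conducts: V_N = 8.1 − 0.7 = 7.4 V, so I_R = 7.4/10 = 0.74 mA.
Check D_A: its anode-to-cathode voltage is 2.1 − 7.4 = -5.3 V < 0.7 V, so it is off. The assumption is consistent.

Only D_B conducts; I_R ≈ 0.74 mA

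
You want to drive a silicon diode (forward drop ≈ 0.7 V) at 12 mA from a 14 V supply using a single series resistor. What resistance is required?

The resistor drops V_S − V_D = 14 − 0.7 = 13.3 V at 12 mA.
R = 13.3 V / 12 mA = 1.11 kΩ.

R ≈ 1.1 kΩ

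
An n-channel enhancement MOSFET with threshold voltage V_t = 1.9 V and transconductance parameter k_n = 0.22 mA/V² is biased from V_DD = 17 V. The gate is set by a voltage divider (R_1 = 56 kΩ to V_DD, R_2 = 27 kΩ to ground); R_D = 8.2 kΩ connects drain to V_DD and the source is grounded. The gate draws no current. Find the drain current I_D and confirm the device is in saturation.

V_G = V_DD·R_2/(R_1+R_2) = 17×27/83 = 5.53 V. With the source grounded, V_GS = V_G = 5.53 V.
Assume saturation: I_D = (k_n/2)(V_GS − V_t)² = (0.22/2)×(5.53 − 1.9)² = 0.11×3.63² = 1.45 mA.
V_DS = V_DD − I_D·R_D = 17 − 1.45×8.2 = 5.11 V.
Saturation requires V_DS ≥ V_GS − V_t = 3.63 V; 5.11 ≥ 3.63 ✓.

I_D ≈ 1.4 mA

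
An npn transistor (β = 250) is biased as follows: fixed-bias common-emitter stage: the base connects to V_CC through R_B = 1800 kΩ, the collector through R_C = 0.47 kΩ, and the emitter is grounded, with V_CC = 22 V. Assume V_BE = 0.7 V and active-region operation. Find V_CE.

V_CE ≈ 21 V

Base loop: V_CC = I_B·R_B + V_BE, so I_B = (22 − 0.7)/1800 kΩ = 0.0118 mA.
In the active region I_C = β·I_B = 250 × 0.0118 = 2.96 mA.
Collector loop: V_CE = V_CC − I_C·R_C = 22 − 2.96×0.47 = 20.6 V.
Since V_CE = 20.6 V > V_CE(sat) ≈ 0.2 V, the transistor is in the active region as assumed.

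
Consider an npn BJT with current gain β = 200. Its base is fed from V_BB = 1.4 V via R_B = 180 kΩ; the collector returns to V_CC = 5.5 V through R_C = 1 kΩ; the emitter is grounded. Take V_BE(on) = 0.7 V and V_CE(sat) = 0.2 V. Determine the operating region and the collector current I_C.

active; I_C ≈ 0.78 mA

Assume active. Base-emitter loop: I_B = (V_BB − V_BE)/R_B = (1.4 − 0.7)/180 = 0.00389 mA.
I_C = β·I_B = 200×0.00389 = 0.778 mA.
V_CE = V_CC − I_C·R_C = 5.5 − 0.778×1 = 4.72 V > V_CE(sat), so the active-region assumption holds.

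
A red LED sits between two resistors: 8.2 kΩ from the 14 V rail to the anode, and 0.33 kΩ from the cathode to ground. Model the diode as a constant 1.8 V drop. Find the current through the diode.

I ≈ 1.4 mA

The two resistors are in series with the diode, so KVL gives 14 = I·8.2 + 1.8 + I·0.33.
I = (14 − 1.8) / (8.2 + 0.33) kΩ = 12.2 / 8.53 = 1.43 mA.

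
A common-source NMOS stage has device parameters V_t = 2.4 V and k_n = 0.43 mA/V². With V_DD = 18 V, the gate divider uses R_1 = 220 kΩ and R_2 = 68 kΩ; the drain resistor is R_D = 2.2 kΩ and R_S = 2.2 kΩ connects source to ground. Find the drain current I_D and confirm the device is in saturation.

V_G = V_DD·R_2/(R_1+R_2) = 18×68/288 = 4.25 V.
Assume saturation: I_D = (k_n/2)(V_GS − V_t)² with V_GS = V_G − I_D·R_S = 4.25 − 2.2·I_D.
Substituting gives 1.04·I_D² − 2.75·I_D + 0.736 = 0, with roots I_D = 0.302 or 2.34 mA.
The root I_D = 2.34 mA gives V_GS = -0.9 V ≤ V_t, so take I_D = 0.302 mA.
Then V_GS = 3.59 V and V_DS = V_DD − I_D(R_D+R_S) = 18 − 0.302×4.4 = 16.7 V.
Saturation requires V_DS ≥ V_GS − V_t = 1.19 V; 16.7 ≥ 1.19 ✓.

I_D ≈ 0.3 mA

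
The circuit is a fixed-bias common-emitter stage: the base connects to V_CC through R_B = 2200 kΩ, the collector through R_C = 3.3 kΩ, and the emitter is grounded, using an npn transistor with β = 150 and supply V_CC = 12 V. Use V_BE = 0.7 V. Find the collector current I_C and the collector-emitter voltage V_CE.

I_C ≈ 0.77 mA, V_CE ≈ 9.5 V

Base loop: V_CC = I_B·R_B + V_BE, so I_B = (12 − 0.7)/2200 kΩ = 0.00514 mA.
In the active region I_C = β·I_B = 150 × 0.00514 = 0.77 mA.
Collector loop: V_CE = V_CC − I_C·R_C = 12 − 0.77×3.3 = 9.46 V.
Since V_CE = 9.46 V > V_CE(sat) ≈ 0.2 V, the transistor is in the active region as assumed.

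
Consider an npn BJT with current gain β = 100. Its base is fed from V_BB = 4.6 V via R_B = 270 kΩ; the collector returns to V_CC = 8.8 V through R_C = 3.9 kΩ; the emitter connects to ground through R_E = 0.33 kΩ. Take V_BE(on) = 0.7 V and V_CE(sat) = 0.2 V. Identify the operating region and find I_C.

Assume active. Base-emitter loop: I_B = (V_BB − V_BE)/(R_B + (β+1)R_E) = (4.6 − 0.7)/(270 + 101×0.33) = 0.0129 mA.
I_C = β·I_B = 100×0.0129 = 1.29 mA.
V_CE = V_CC − I_C·R_C − I_E·R_E = 8.8 − 1.29×3.9 − 1.3×0.33 = 3.36 V > V_CE(sat), so the active-region assumption holds.

active; I_C ≈ 1.3 mA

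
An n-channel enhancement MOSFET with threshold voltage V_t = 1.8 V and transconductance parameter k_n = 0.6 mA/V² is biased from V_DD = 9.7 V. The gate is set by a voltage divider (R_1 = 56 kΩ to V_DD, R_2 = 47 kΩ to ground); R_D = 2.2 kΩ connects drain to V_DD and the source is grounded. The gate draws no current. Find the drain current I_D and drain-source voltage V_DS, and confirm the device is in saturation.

I_D ≈ 2.1 mA, V_DS ≈ 5.1 V

V_G = V_DD·R_2/(R_1+R_2) = 9.7×47/103 = 4.43 V. With the source grounded, V_GS = V_G = 4.43 V.
Assume saturation: I_D = (k_n/2)(V_GS − V_t)² = (0.6/2)×(4.43 − 1.8)² = 0.3×2.63² = 2.07 mA.
V_DS = V_DD − I_D·R_D = 9.7 − 2.07×2.2 = 5.15 V.
Saturation requires V_DS ≥ V_GS − V_t = 2.63 V; 5.15 ≥ 2.63 ✓.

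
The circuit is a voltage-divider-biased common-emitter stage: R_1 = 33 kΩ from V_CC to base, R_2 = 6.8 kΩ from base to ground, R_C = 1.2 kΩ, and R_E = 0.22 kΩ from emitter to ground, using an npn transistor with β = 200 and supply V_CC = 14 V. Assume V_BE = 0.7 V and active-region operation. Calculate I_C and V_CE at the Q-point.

Thevenize the base divider: V_Th = V_CC·R_2/(R_1+R_2) = 14×6.8/39.8 = 2.39 V, R_Th = R_1‖R_2 = 5.64 kΩ.
Base-emitter loop: V_Th = I_B·R_Th + V_BE + (β+1)I_B·R_E, so I_B = (2.39 − 0.7) / (5.64 + 201×0.22) = 0.0339 mA.
I_C = β·I_B = 200×0.0339 = 6.79 mA, and I_E = (β+1)I_B = 6.82 mA.
V_CE = V_CC − I_C·R_C − I_E·R_E = 14 − 6.79×1.2 − 6.82×0.22 = 4.35 V.
V_CE = 4.35 V > 0.2 V confirms active-region operation.

I_C ≈ 6.8 mA, V_CE ≈ 4.4 V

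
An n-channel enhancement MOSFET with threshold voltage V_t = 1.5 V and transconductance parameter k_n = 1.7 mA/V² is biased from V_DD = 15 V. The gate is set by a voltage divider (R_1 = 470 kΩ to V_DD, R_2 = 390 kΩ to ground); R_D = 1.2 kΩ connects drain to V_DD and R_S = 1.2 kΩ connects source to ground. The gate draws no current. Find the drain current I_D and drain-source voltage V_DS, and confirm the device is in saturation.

V_G = V_DD·R_2/(R_1+R_2) = 15×390/860 = 6.8 V.
Assume saturation: I_D = (k_n/2)(V_GS − V_t)² with V_GS = V_G − I_D·R_S = 6.8 − 1.2·I_D.
Substituting gives 1.22·I_D² − 11.8·I_D + 23.9 = 0, with roots I_D = 2.88 or 6.77 mA.
The root I_D = 6.77 mA gives V_GS = -1.32 V ≤ V_t, so take I_D = 2.88 mA.
Then V_GS = 3.34 V and V_DS = V_DD − I_D(R_D+R_S) = 15 − 2.88×2.4 = 8.08 V.
Saturation requires V_DS ≥ V_GS − V_t = 1.84 V; 8.08 ≥ 1.84 ✓.

I_D ≈ 2.9 mA, V_DS ≈ 8.1 V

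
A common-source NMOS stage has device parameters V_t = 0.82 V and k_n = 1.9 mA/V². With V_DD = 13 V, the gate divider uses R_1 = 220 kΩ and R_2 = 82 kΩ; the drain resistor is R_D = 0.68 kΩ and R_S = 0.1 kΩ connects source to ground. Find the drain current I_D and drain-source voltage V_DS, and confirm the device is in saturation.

I_D ≈ 4.7 mA, V_DS ≈ 9.3 V

V_G = V_DD·R_2/(R_1+R_2) = 13×82/302 = 3.53 V.
Assume saturation: I_D = (k_n/2)(V_GS − V_t)² with V_GS = V_G − I_D·R_S = 3.53 − 0.1·I_D.
Substituting gives 0.0095·I_D² − 1.51·I_D + 6.98 = 0, with roots I_D = 4.75 or 155 mA.
The root I_D = 155 mA gives V_GS = -11.9 V ≤ V_t, so take I_D = 4.75 mA.
Then V_GS = 3.06 V and V_DS = V_DD − I_D(R_D+R_S) = 13 − 4.75×0.78 = 9.3 V.
Saturation requires V_DS ≥ V_GS − V_t = 2.24 V; 9.3 ≥ 2.24 ✓.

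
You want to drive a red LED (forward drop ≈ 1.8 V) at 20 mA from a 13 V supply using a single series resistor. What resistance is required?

R ≈ 0.56 kΩ

The resistor drops V_S − V_D = 13 − 1.8 = 11.2 V at 20 mA.
R = 11.2 V / 20 mA = 0.56 kΩ.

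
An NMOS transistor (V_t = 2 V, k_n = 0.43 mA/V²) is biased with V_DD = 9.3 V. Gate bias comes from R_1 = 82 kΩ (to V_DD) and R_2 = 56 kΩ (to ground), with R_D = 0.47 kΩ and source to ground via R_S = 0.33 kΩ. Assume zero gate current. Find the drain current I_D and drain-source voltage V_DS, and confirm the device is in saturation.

I_D ≈ 0.55 mA, V_DS ≈ 8.9 V

V_G = V_DD·R_2/(R_1+R_2) = 9.3×56/138 = 3.77 V.
Assume saturation: I_D = (k_n/2)(V_GS − V_t)² with V_GS = V_G − I_D·R_S = 3.77 − 0.33·I_D.
Substituting gives 0.0234·I_D² − 1.25·I_D + 0.677 = 0, with roots I_D = 0.546 or 52.9 mA.
The root I_D = 52.9 mA gives V_GS = -13.7 V ≤ V_t, so take I_D = 0.546 mA.
Then V_GS = 3.59 V and V_DS = V_DD − I_D(R_D+R_S) = 9.3 − 0.546×0.8 = 8.86 V.
Saturation requires V_DS ≥ V_GS − V_t = 1.59 V; 8.86 ≥ 1.59 ✓.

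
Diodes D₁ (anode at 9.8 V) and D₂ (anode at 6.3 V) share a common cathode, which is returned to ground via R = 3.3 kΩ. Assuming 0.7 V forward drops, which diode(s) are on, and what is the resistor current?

Only D₁ conducts; I_R ≈ 2.8 mA

Assume both conduct. Then node N would need to be at both 9.8−0.7 = 9.1 V and 6.3−0.7 = 5.6 V, which is impossible.
Assume only D₁ conducts: V_N = 9.8 − 0.7 = 9.1 V, so I_R = 9.1/3.3 = 2.76 mA.
Check D₂: its anode-to-cathode voltage is 6.3 − 9.1 = -2.8 V < 0.7 V, so it is off. The assumption is consistent.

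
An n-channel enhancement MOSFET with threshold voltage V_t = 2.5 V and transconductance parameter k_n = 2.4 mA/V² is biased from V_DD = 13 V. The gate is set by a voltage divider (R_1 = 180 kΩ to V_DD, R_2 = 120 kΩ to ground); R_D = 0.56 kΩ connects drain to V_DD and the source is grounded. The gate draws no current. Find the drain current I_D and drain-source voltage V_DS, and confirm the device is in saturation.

V_G = V_DD·R_2/(R_1+R_2) = 13×120/300 = 5.2 V. With the source grounded, V_GS = V_G = 5.2 V.
Assume saturation: I_D = (k_n/2)(V_GS − V_t)² = (2.4/2)×(5.2 − 2.5)² = 1.2×2.7² = 8.75 mA.
V_DS = V_DD − I_D·R_D = 13 − 8.75×0.56 = 8.1 V.
Saturation requires V_DS ≥ V_GS − V_t = 2.7 V; 8.1 ≥ 2.7 ✓.

I_D ≈ 8.7 mA, V_DS ≈ 8.1 V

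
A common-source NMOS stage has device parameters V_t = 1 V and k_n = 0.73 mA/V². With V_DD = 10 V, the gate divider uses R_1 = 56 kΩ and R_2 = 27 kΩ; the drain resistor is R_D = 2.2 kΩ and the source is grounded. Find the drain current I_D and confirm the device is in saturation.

I_D ≈ 1.9 mA

V_G = V_DD·R_2/(R_1+R_2) = 10×27/83 = 3.25 V. With the source grounded, V_GS = V_G = 3.25 V.
Assume saturation: I_D = (k_n/2)(V_GS − V_t)² = (0.73/2)×(3.25 − 1)² = 0.365×2.25² = 1.85 mA.
V_DS = V_DD − I_D·R_D = 10 − 1.85×2.2 = 5.92 V.
Saturation requires V_DS ≥ V_GS − V_t = 2.25 V; 5.92 ≥ 2.25 ✓.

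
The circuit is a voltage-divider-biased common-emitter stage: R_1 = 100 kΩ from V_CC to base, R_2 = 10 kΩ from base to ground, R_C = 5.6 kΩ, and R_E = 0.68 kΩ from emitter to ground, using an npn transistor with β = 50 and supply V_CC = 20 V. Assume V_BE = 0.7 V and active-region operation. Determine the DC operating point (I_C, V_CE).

Thevenize the base divider: V_Th = V_CC·R_2/(R_1+R_2) = 20×10/110 = 1.82 V, R_Th = R_1‖R_2 = 9.09 kΩ.
Base-emitter loop: V_Th = I_B·R_Th + V_BE + (β+1)I_B·R_E, so I_B = (1.82 − 0.7) / (9.09 + 51×0.68) = 0.0255 mA.
I_C = β·I_B = 50×0.0255 = 1.28 mA, and I_E = (β+1)I_B = 1.3 mA.
V_CE = V_CC − I_C·R_C − I_E·R_E = 20 − 1.28×5.6 − 1.3×0.68 = 12 V.
V_CE = 12 V > 0.2 V confirms active-region operation.

I_C ≈ 1.3 mA, V_CE ≈ 12 V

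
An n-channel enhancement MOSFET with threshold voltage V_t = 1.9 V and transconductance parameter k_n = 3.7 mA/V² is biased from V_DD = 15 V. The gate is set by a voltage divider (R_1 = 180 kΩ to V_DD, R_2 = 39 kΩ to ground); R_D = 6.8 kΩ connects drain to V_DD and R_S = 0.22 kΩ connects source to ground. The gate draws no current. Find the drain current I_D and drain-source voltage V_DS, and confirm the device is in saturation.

I_D ≈ 0.7 mA, V_DS ≈ 10 V

V_G = V_DD·R_2/(R_1+R_2) = 15×39/219 = 2.67 V.
Assume saturation: I_D = (k_n/2)(V_GS − V_t)² with V_GS = V_G − I_D·R_S = 2.67 − 0.22·I_D.
Substituting gives 0.0895·I_D² − 1.63·I_D + 1.1 = 0, with roots I_D = 0.703 or 17.5 mA.
The root I_D = 17.5 mA gives V_GS = -1.17 V ≤ V_t, so take I_D = 0.703 mA.
Then V_GS = 2.52 V and V_DS = V_DD − I_D(R_D+R_S) = 15 − 0.703×7.02 = 10.1 V.
Saturation requires V_DS ≥ V_GS − V_t = 0.617 V; 10.1 ≥ 0.617 ✓.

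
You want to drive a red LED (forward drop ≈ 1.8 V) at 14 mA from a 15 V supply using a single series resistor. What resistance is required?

R ≈ 0.94 kΩ

The resistor drops V_S − V_D = 15 − 1.8 = 13.2 V at 14 mA.
R = 13.2 V / 14 mA = 0.943 kΩ.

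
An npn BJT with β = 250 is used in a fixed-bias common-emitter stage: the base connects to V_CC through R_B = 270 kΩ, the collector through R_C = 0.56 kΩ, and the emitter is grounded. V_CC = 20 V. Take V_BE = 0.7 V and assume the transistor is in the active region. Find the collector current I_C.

Base loop: V_CC = I_B·R_B + V_BE, so I_B = (20 − 0.7)/270 kΩ = 0.0715 mA.
In the active region I_C = β·I_B = 250 × 0.0715 = 17.9 mA.
Collector loop: V_CE = V_CC − I_C·R_C = 20 − 17.9×0.56 = 9.99 V.
Since V_CE = 9.99 V > V_CE(sat) ≈ 0.2 V, the transistor is in the active region as assumed.

I_C ≈ 18 mA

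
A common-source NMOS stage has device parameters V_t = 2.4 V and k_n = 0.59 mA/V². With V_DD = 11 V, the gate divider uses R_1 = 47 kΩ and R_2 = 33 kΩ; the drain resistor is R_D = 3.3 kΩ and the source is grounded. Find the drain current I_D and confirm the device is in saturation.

I_D ≈ 1.3 mA

V_G = V_DD·R_2/(R_1+R_2) = 11×33/80 = 4.54 V. With the source grounded, V_GS = V_G = 4.54 V.
Assume saturation: I_D = (k_n/2)(V_GS − V_t)² = (0.59/2)×(4.54 − 2.4)² = 0.295×2.14² = 1.35 mA.
V_DS = V_DD − I_D·R_D = 11 − 1.35×3.3 = 6.55 V.
Saturation requires V_DS ≥ V_GS − V_t = 2.14 V; 6.55 ≥ 2.14 ✓.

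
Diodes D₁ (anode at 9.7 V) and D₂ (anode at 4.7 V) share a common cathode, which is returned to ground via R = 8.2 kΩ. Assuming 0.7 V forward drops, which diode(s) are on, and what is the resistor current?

Assume both conduct. Then node N would need to be at both 9.7−0.7 = 9 V and 4.7−0.7 = 4 V, which is impossible.
Assume only D₁ conducts: V_N = 9.7 − 0.7 = 9 V, so I_R = 9/8.2 = 1.1 mA.
Check D₂: its anode-to-cathode voltage is 4.7 − 9 = -4.3 V < 0.7 V, so it is off. The assumption is consistent.

Only D₁ conducts; I_R ≈ 1.1 mA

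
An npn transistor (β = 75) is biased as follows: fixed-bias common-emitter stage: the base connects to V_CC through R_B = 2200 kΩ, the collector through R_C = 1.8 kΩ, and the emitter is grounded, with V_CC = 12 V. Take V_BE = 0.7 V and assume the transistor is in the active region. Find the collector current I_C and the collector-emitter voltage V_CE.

Base loop: V_CC = I_B·R_B + V_BE, so I_B = (12 − 0.7)/2200 kΩ = 0.00514 mA.
In the active region I_C = β·I_B = 75 × 0.00514 = 0.385 mA.
Collector loop: V_CE = V_CC − I_C·R_C = 12 − 0.385×1.8 = 11.3 V.
Since V_CE = 11.3 V > V_CE(sat) ≈ 0.2 V, the transistor is in the active region as assumed.

I_C ≈ 0.39 mA, V_CE ≈ 11 V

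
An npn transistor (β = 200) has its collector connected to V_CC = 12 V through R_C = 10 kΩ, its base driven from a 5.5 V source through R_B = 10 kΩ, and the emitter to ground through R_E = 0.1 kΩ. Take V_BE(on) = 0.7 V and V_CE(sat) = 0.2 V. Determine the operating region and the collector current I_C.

saturation; I_C ≈ 1.2 mA

Assume active: I_B = (5.5 − 0.7)/(10 + 201×0.1) = 0.159 mA, I_C = β·I_B = 31.9 mA.
Then V_CE = 12 − 31.9×10 − 32.1×0.1 = -310 V < 0.2 V — the active assumption fails.
Re-solve with V_CE = 0.2 V. KCL at the emitter: V_E/R_E = (V_BB−0.7−V_E)/R_B + (V_CC−0.2−V_E)/R_C, giving V_E = 0.163 V.
I_C = (V_CC − 0.2 − V_E)/R_C = (11.8 − 0.163)/10 = 1.16 mA.
Check: I_B = (4.8 − 0.163)/10 = 0.464 mA, and β·I_B = 92.7 mA > I_C, confirming saturation.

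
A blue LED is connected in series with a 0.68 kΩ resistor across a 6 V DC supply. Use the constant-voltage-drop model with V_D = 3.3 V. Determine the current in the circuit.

I ≈ 4 mA

KVL around the loop: 6 = V_D + I·R = 3.3 + I × 0.68 kΩ.
So I = (6 − 3.3) / 0.68 kΩ = 2.7 / 0.68 = 3.97 mA.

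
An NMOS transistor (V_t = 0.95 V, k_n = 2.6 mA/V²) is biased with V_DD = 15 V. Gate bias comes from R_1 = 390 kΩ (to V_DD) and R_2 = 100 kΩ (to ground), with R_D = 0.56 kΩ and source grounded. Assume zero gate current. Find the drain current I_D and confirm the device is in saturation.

V_G = V_DD·R_2/(R_1+R_2) = 15×100/490 = 3.06 V. With the source grounded, V_GS = V_G = 3.06 V.
Assume saturation: I_D = (k_n/2)(V_GS − V_t)² = (2.6/2)×(3.06 − 0.95)² = 1.3×2.11² = 5.79 mA.
V_DS = V_DD − I_D·R_D = 15 − 5.79×0.56 = 11.8 V.
Saturation requires V_DS ≥ V_GS − V_t = 2.11 V; 11.8 ≥ 2.11 ✓.

I_D ≈ 5.8 mA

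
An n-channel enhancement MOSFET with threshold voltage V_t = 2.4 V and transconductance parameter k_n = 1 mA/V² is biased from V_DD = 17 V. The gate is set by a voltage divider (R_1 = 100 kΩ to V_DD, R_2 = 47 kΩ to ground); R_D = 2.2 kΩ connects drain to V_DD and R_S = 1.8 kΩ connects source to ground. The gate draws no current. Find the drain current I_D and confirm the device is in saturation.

I_D ≈ 0.93 mA

V_G = V_DD·R_2/(R_1+R_2) = 17×47/147 = 5.44 V.
Assume saturation: I_D = (k_n/2)(V_GS − V_t)² with V_GS = V_G − I_D·R_S = 5.44 − 1.8·I_D.
Substituting gives 1.62·I_D² − 6.46·I_D + 4.61 = 0, with roots I_D = 0.929 or 3.06 mA.
The root I_D = 3.06 mA gives V_GS = -0.0742 V ≤ V_t, so take I_D = 0.929 mA.
Then V_GS = 3.76 V and V_DS = V_DD − I_D(R_D+R_S) = 17 − 0.929×4 = 13.3 V.
Saturation requires V_DS ≥ V_GS − V_t = 1.36 V; 13.3 ≥ 1.36 ✓.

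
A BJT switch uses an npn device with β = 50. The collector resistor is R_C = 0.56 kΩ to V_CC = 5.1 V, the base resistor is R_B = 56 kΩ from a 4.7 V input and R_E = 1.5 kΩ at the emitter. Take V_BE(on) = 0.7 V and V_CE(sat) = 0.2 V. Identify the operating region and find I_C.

active; I_C ≈ 1.5 mA

Assume active. Base-emitter loop: I_B = (V_BB − V_BE)/(R_B + (β+1)R_E) = (4.7 − 0.7)/(56 + 51×1.5) = 0.0302 mA.
I_C = β·I_B = 50×0.0302 = 1.51 mA.
V_CE = V_CC − I_C·R_C − I_E·R_E = 5.1 − 1.51×0.56 − 1.54×1.5 = 1.95 V > V_CE(sat), so the active-region assumption holds.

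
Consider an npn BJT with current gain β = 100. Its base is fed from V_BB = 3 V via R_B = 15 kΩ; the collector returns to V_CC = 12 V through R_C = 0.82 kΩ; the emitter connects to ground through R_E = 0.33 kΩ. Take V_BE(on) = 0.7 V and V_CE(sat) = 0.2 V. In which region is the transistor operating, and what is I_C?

active; I_C ≈ 4.8 mA

Assume active. Base-emitter loop: I_B = (V_BB − V_BE)/(R_B + (β+1)R_E) = (3 − 0.7)/(15 + 101×0.33) = 0.0476 mA.
I_C = β·I_B = 100×0.0476 = 4.76 mA.
V_CE = V_CC − I_C·R_C − I_E·R_E = 12 − 4.76×0.82 − 4.81×0.33 = 6.51 V > V_CE(sat), so the active-region assumption holds.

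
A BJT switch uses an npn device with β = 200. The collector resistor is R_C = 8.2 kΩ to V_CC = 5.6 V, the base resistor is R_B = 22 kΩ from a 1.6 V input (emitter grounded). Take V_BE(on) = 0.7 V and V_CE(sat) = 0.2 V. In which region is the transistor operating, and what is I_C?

saturation; I_C ≈ 0.66 mA

Assume active: I_B = (1.6 − 0.7)/22 = 0.0409 mA, giving I_C = β·I_B = 8.18 mA.
But then V_CE = 5.6 − 8.18×8.2 = -61.5 V < V_CE(sat) = 0.2 V — impossible in the active region.
So the transistor is saturated. With V_CE = 0.2 V, I_C = (V_CC − 0.2)/R_C = 5.4/8.2 = 0.659 mA.
Check: β·I_B = 8.18 mA > I_C = 0.659 mA, confirming saturation.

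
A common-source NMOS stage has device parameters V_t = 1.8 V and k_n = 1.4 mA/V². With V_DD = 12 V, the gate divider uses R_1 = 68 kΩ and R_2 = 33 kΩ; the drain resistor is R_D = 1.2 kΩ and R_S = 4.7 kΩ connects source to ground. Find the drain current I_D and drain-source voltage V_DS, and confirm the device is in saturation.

V_G = V_DD·R_2/(R_1+R_2) = 12×33/101 = 3.92 V.
Assume saturation: I_D = (k_n/2)(V_GS − V_t)² with V_GS = V_G − I_D·R_S = 3.92 − 4.7·I_D.
Substituting gives 15.5·I_D² − 15·I_D + 3.15 = 0, with roots I_D = 0.31 or 0.657 mA.
The root I_D = 0.657 mA gives V_GS = 0.831 V ≤ V_t, so take I_D = 0.31 mA.
Then V_GS = 2.47 V and V_DS = V_DD − I_D(R_D+R_S) = 12 − 0.31×5.9 = 10.2 V.
Saturation requires V_DS ≥ V_GS − V_t = 0.665 V; 10.2 ≥ 0.665 ✓.

I_D ≈ 0.31 mA, V_DS ≈ 10 V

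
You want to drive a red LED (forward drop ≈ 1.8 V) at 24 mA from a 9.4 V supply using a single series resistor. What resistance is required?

The resistor drops V_S − V_D = 9.4 − 1.8 = 7.6 V at 24 mA.
R = 7.6 V / 24 mA = 0.317 kΩ.

R ≈ 0.32 kΩ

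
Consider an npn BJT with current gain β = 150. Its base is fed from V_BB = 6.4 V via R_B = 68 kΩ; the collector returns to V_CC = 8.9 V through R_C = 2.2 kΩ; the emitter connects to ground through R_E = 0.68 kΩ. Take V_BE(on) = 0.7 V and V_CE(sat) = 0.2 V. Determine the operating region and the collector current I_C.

saturation; I_C ≈ 3 mA

Assume active: I_B = (6.4 − 0.7)/(68 + 151×0.68) = 0.0334 mA, I_C = β·I_B = 5.01 mA.
Then V_CE = 8.9 − 5.01×2.2 − 5.04×0.68 = -5.55 V < 0.2 V — the active assumption fails.
Re-solve with V_CE = 0.2 V. KCL at the emitter: V_E/R_E = (V_BB−0.7−V_E)/R_B + (V_CC−0.2−V_E)/R_C, giving V_E = 2.08 V.
I_C = (V_CC − 0.2 − V_E)/R_C = (8.7 − 2.08)/2.2 = 3.01 mA.
Check: I_B = (5.7 − 2.08)/68 = 0.0532 mA, and β·I_B = 7.98 mA > I_C, confirming saturation.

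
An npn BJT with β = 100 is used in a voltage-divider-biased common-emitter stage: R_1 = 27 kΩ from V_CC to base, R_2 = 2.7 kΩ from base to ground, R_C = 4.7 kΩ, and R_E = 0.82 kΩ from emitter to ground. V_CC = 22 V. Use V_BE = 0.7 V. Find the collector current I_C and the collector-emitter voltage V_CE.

I_C ≈ 1.5 mA, V_CE ≈ 14 V

Thevenize the base divider: V_Th = V_CC·R_2/(R_1+R_2) = 22×2.7/29.7 = 2 V, R_Th = R_1‖R_2 = 2.45 kΩ.
Base-emitter loop: V_Th = I_B·R_Th + V_BE + (β+1)I_B·R_E, so I_B = (2 − 0.7) / (2.45 + 101×0.82) = 0.0152 mA.
I_C = β·I_B = 100×0.0152 = 1.52 mA, and I_E = (β+1)I_B = 1.54 mA.
V_CE = V_CC − I_C·R_C − I_E·R_E = 22 − 1.52×4.7 − 1.54×0.82 = 13.6 V.
V_CE = 13.6 V > 0.2 V confirms active-region operation.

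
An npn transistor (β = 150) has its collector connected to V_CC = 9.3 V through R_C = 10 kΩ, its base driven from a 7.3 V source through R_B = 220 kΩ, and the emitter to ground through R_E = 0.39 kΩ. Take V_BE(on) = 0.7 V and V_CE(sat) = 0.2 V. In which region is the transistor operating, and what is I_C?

saturation; I_C ≈ 0.87 mA

Assume active: I_B = (7.3 − 0.7)/(220 + 151×0.39) = 0.0237 mA, I_C = β·I_B = 3.55 mA.
Then V_CE = 9.3 − 3.55×10 − 3.57×0.39 = -27.6 V < 0.2 V — the active assumption fails.
Re-solve with V_CE = 0.2 V. KCL at the emitter: V_E/R_E = (V_BB−0.7−V_E)/R_B + (V_CC−0.2−V_E)/R_C, giving V_E = 0.352 V.
I_C = (V_CC − 0.2 − V_E)/R_C = (9.1 − 0.352)/10 = 0.875 mA.
Check: I_B = (6.6 − 0.352)/220 = 0.0284 mA, and β·I_B = 4.26 mA > I_C, confirming saturation.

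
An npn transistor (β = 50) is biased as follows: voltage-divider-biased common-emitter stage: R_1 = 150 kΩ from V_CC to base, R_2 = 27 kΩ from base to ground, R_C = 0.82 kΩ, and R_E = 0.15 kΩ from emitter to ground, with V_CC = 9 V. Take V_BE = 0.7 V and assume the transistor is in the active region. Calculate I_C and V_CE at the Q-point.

I_C ≈ 1.1 mA, V_CE ≈ 7.9 V

Thevenize the base divider: V_Th = V_CC·R_2/(R_1+R_2) = 9×27/177 = 1.37 V, R_Th = R_1‖R_2 = 22.9 kΩ.
Base-emitter loop: V_Th = I_B·R_Th + V_BE + (β+1)I_B·R_E, so I_B = (1.37 − 0.7) / (22.9 + 51×0.15) = 0.022 mA.
I_C = β·I_B = 50×0.022 = 1.1 mA, and I_E = (β+1)I_B = 1.12 mA.
V_CE = V_CC − I_C·R_C − I_E·R_E = 9 − 1.1×0.82 − 1.12×0.15 = 7.93 V.
V_CE = 7.93 V > 0.2 V confirms active-region operation.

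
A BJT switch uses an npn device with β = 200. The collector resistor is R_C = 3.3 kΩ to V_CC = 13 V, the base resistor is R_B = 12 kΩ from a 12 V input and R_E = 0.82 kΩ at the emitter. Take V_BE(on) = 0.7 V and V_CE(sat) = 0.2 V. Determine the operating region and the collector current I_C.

Assume active: I_B = (12 − 0.7)/(12 + 201×0.82) = 0.0639 mA, I_C = β·I_B = 12.8 mA.
Then V_CE = 13 − 12.8×3.3 − 12.8×0.82 = -39.7 V < 0.2 V — the active assumption fails.
Re-solve with V_CE = 0.2 V. KCL at the emitter: V_E/R_E = (V_BB−0.7−V_E)/R_B + (V_CC−0.2−V_E)/R_C, giving V_E = 3 V.
I_C = (V_CC − 0.2 − V_E)/R_C = (12.8 − 3)/3.3 = 2.97 mA.
Check: I_B = (11.3 − 3)/12 = 0.692 mA, and β·I_B = 138 mA > I_C, confirming saturation.

saturation; I_C ≈ 3 mA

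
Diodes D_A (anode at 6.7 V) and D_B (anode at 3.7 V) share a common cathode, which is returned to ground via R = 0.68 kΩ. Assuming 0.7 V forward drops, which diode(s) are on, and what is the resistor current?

Assume both conduct. Then node N would need to be at both 6.7−0.7 = 6 V and 3.7−0.7 = 3 V, which is impossible.
Assume only D_A conducts: V_N = 6.7 − 0.7 = 6 V, so I_R = 6/0.68 = 8.82 mA.
Check D_B: its anode-to-cathode voltage is 3.7 − 6 = -2.3 V < 0.7 V, so it is off. The assumption is consistent.

Only D_A conducts; I_R ≈ 8.8 mA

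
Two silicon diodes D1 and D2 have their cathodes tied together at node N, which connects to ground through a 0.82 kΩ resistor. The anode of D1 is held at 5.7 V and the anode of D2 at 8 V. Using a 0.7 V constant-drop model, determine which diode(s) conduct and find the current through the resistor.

Only D2 conducts; I_R ≈ 8.9 mA

Assume both conduct. Then node N would need to be at both 5.7−0.7 = 5 V and 8−0.7 = 7.3 V, which is impossible.
Assume only D2 conducts: V_N = 8 − 0.7 = 7.3 V, so I_R = 7.3/0.82 = 8.9 mA.
Check D1: its anode-to-cathode voltage is 5.7 − 7.3 = -1.6 V < 0.7 V, so it is off. The assumption is consistent.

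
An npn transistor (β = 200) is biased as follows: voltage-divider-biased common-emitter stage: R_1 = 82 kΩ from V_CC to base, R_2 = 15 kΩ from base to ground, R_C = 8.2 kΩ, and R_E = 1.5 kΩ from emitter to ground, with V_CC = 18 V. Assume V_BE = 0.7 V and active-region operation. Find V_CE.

V_CE ≈ 5.1 V

Thevenize the base divider: V_Th = V_CC·R_2/(R_1+R_2) = 18×15/97 = 2.78 V, R_Th = R_1‖R_2 = 12.7 kΩ.
Base-emitter loop: V_Th = I_B·R_Th + V_BE + (β+1)I_B·R_E, so I_B = (2.78 − 0.7) / (12.7 + 201×1.5) = 0.00663 mA.
I_C = β·I_B = 200×0.00663 = 1.33 mA, and I_E = (β+1)I_B = 1.33 mA.
V_CE = V_CC − I_C·R_C − I_E·R_E = 18 − 1.33×8.2 − 1.33×1.5 = 5.12 V.
V_CE = 5.12 V > 0.2 V confirms active-region operation.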